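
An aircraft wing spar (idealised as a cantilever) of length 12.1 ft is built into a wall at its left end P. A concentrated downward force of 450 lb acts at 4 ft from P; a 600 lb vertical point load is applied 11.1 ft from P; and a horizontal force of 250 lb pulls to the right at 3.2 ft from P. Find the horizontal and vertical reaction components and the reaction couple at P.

ΣF_x = 0: P_x + 250 = 0 → P_x = -250.0 lb.
ΣF_y = 0: P_y − 450 − 600 = 0 → P_y = 1050 lb.
ΣM about P: M_P − 450·4 − 600·11.1 = 0 → M_P = 8460 lb·ft.

P_x = -250.0 lb, P_y = 1050 lb, M_P = 8460 lb·ft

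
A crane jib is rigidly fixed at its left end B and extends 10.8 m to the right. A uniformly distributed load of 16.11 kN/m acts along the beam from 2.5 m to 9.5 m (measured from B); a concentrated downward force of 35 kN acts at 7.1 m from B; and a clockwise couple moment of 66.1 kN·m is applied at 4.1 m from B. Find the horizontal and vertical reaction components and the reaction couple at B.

Resultant of the distributed load: 16.11 × 7 = 112.77 kN at 6 m from B.
ΣF_x = 0: B_x = 0.
ΣF_y = 0: B_y − 16.11·7 − 35 = 0 → B_y = 147.8 kN.
ΣM about B: M_B − (16.11·7)·6 − 35·7.1 − 66.1 = 0 → M_B = 991.2 kN·m.

B_x = 0, B_y = 147.8 kN, M_B = 991.2 kN·m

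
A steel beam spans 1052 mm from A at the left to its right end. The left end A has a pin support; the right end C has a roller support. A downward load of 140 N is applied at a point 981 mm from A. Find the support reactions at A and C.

A_x = 0, A_y = 9.449 N, C_y = 130.6 N

Taking moments about A: C_y·1052 − 140·981 = 0 → C_y = 137340/1052 = 130.551 ≈ 130.6 N.
ΣF_y = 0: A_y + 130.551 − 140 = 0 → A_y = 9.449 N.
ΣF_x = 0: no horizontal applied forces, so A_x = 0.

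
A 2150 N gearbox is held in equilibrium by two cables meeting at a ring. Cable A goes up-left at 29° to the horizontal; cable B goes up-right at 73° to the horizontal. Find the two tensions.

T_A = 642.6 N, T_B = 1922 N

ΣF_x = 0: −T_A·cos29° + T_B·cos73° = 0 → T_B = 2.99146·T_A.
ΣF_y = 0: T_A·sin29° + T_B·sin73° = 2150.
Substitute: T_A·(0.48481 + 2.99146·0.956305) = 2150 → T_A = 642.643 ≈ 642.6 N.
Then T_B = 2.99146 × 642.643 = 1922 N.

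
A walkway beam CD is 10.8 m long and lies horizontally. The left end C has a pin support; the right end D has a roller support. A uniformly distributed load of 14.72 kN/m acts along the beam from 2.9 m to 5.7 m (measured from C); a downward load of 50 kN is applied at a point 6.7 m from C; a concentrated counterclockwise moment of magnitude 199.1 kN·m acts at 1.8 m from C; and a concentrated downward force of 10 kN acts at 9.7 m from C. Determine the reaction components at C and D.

C_x = 0, C_y = 63.24 kN, D_y = 37.97 kN

Resultant of the distributed load: 14.72 × 2.8 = 41.216 kN at 4.3 m from C.
Taking moments about C: D_y·10.8 − (14.72·2.8)·4.3 − 50·6.7 + 199.1 − 10·9.7 = 0 → D_y = 410.1288/10.8 = 37.9749 ≈ 37.97 kN.
ΣF_y = 0: C_y + 37.9749 − 14.72·2.8 − 50 − 10 = 0 → C_y = 63.24 kN.
ΣF_x = 0: no horizontal applied forces, so C_x = 0.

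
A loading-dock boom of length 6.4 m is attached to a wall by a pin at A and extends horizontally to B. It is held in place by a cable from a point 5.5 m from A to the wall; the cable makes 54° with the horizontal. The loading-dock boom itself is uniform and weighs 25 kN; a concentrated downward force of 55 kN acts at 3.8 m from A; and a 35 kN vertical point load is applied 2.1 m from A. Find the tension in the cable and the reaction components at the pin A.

ΣM about A: T·sin54°·5.5 − 25·3.2 − 55·3.8 − 35·2.1 = 0 → T = 362.5/(5.5·0.809017) = 81.4681 ≈ 81.47 kN.
ΣF_x = 0: A_x − T·cos54° = 0 → A_x = 81.4681 × 0.587785 = 47.89 kN.
ΣF_y = 0: A_y + T·sin54° − 25 − 55 − 35 = 0 → A_y = 115 − 81.4681 × 0.809017 = 49.09 kN.

T = 81.47 kN, A_x = 47.89 kN, A_y = 49.09 kN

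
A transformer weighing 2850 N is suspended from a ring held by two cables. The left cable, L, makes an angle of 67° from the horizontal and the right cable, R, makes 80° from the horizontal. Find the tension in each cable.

ΣF_x = 0: −T_L·cos67° + T_R·cos80° = 0 → T_R = 2.25013·T_L.
ΣF_y = 0: T_L·sin67° + T_R·sin80° = 2850.
Substitute: T_L·(0.920505 + 2.25013·0.984808) = 2850 → T_L = 908.67 ≈ 908.7 N.
Then T_R = 2.25013 × 908.67 = 2045 N.

T_L = 908.7 N, T_R = 2045 N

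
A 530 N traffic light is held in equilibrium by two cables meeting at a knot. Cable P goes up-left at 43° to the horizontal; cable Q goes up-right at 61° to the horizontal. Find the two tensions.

ΣF_x = 0: −T_P·cos43° + T_Q·cos61° = 0 → T_Q = 1.50854·T_P.
ΣF_y = 0: T_P·sin43° + T_Q·sin61° = 530.
Substitute: T_P·(0.681998 + 1.50854·0.87462) = 530 → T_P = 264.815 ≈ 264.8 N.
Then T_Q = 1.50854 × 264.815 = 399.5 N.

T_P = 264.8 N, T_Q = 399.5 N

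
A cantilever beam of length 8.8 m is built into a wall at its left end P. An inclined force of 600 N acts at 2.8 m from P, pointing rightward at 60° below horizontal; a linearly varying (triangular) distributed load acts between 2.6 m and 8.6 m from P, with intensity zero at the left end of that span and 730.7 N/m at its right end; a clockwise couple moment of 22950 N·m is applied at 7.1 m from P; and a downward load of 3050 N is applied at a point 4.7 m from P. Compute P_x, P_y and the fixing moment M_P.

Resultant of the triangular load: ½ × 730.7 × 6 = 2192.1 N, acting at 6.6 m from P (one-third of the span from the peak).
ΣF_x = 0: P_x + 600·cos60° = 0 → P_x = -300.0 N.
ΣF_y = 0: P_y − 600·sin60° − ½·730.7·6 − 3050 = 0 → P_y = 5762 N.
ΣM about P: M_P − 600·sin60°·2.8 − (½·730.7·6)·6.6 − 22950 − 3050·4.7 = 0 → M_P = 53210 N·m.

P_x = -300.0 N, P_y = 5762 N, M_P = 53210 N·m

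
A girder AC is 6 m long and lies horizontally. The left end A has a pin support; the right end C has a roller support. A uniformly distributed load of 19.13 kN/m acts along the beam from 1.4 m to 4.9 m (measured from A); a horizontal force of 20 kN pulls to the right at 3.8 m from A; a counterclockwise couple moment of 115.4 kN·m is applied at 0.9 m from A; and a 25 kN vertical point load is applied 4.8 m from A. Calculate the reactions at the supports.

A_x = -20.00 kN, A_y = 56.04 kN, C_y = 35.92 kN

Resultant of the distributed load: 19.13 × 3.5 = 66.955 kN at 3.15 m from A.
Moments about A: C_y·6 − (19.13·3.5)·3.15 + 115.4 − 25·4.8 = 0 → C_y = 215.50825/6 = 35.918 ≈ 35.92 kN.
ΣF_y = 0: A_y + 35.918 − 19.13·3.5 − 25 = 0 → A_y = 56.04 kN.
ΣF_x = 0: A_x + 20 = 0 → A_x = -20.00 kN.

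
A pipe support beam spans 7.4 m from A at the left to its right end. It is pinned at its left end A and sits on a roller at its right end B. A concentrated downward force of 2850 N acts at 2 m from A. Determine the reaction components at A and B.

ΣM about A: B_y·7.4 − 2850·2 = 0 → B_y = 5700/7.4 = 770.27 ≈ 770.3 N.
ΣF_y = 0: A_y + 770.27 − 2850 = 0 → A_y = 2080 N.
ΣF_x = 0: no horizontal applied forces, so A_x = 0.

A_x = 0, A_y = 2080 N, B_y = 770.3 N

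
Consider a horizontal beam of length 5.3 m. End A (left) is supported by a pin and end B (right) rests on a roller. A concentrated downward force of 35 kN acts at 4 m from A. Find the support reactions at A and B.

A_x = 0, A_y = 8.585 kN, B_y = 26.42 kN

ΣM about A: B_y·5.3 − 35·4 = 0 → B_y = 140/5.3 = 26.4151 ≈ 26.42 kN.
ΣF_y = 0: A_y + 26.4151 − 35 = 0 → A_y = 8.585 kN.
ΣF_x = 0: no horizontal applied forces, so A_x = 0.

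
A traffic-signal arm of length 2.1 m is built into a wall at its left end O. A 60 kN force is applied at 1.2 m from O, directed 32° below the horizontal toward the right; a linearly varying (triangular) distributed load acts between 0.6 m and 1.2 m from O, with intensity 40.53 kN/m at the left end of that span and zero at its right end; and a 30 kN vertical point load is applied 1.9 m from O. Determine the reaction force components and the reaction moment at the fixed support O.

Resultant of the triangular load: ½ × 40.53 × 0.6 = 12.159 kN, acting at 0.8 m from O (one-third of the span from the peak).
ΣF_x = 0: O_x + 60·cos32° = 0 → O_x = -50.88 kN.
ΣF_y = 0: O_y − 60·sin32° − ½·40.53·0.6 − 30 = 0 → O_y = 73.95 kN.
ΣM about O: M_O − 60·sin32°·1.2 − (½·40.53·0.6)·0.8 − 30·1.9 = 0 → M_O = 104.9 kN·m.

O_x = -50.88 kN, O_y = 73.95 kN, M_O = 104.9 kN·m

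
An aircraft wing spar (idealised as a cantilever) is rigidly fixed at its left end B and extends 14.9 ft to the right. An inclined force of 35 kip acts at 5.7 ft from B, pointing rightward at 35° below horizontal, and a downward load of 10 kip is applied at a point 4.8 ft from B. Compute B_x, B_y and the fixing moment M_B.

B_x = -28.67 kip, B_y = 30.08 kip, M_B = 162.4 kip·ft

ΣF_x = 0: B_x + 35·cos35° = 0 → B_x = -28.67 kip.
ΣF_y = 0: B_y − 35·sin35° − 10 = 0 → B_y = 30.08 kip.
ΣM about B: M_B − 35·sin35°·5.7 − 10·4.8 = 0 → M_B = 162.4 kip·ft.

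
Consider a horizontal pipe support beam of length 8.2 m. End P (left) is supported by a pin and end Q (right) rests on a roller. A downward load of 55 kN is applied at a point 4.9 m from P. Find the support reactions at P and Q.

ΣM about P: Q_y·8.2 − 55·4.9 = 0 → Q_y = 269.5/8.2 = 32.8659 ≈ 32.87 kN.
ΣF_y = 0: P_y + 32.8659 − 55 = 0 → P_y = 22.13 kN.
ΣF_x = 0: no horizontal applied forces, so P_x = 0.

P_x = 0, P_y = 22.13 kN, Q_y = 32.87 kN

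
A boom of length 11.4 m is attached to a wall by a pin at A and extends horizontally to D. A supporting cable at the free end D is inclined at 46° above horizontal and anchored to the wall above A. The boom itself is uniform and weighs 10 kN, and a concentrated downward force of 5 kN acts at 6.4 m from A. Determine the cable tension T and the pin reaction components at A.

T = 10.85 kN, A_x = 7.539 kN, A_y = 7.193 kN

ΣM about A: T·sin46°·11.4 − 10·5.7 − 5·6.4 = 0 → T = 89/(11.4·0.71934) = 10.853 ≈ 10.85 kN.
ΣF_x = 0: A_x − T·cos46° = 0 → A_x = 10.853 × 0.694658 = 7.539 kN.
ΣF_y = 0: A_y + T·sin46° − 10 − 5 = 0 → A_y = 15 − 10.853 × 0.71934 = 7.193 kN.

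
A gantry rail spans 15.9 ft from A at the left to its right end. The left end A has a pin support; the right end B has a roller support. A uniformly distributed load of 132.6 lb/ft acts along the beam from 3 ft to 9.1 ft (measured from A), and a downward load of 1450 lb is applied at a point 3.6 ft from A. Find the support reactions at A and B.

Resultant of the distributed load: 132.6 × 6.1 = 808.86 lb at 6.05 ft from A.
ΣM about A: B_y·15.9 − (132.6·6.1)·6.05 − 1450·3.6 = 0 → B_y = 10113.603/15.9 = 636.076 ≈ 636.1 lb.
ΣF_y = 0: A_y + 636.076 − 132.6·6.1 − 1450 = 0 → A_y = 1623 lb.
ΣF_x = 0: no horizontal applied forces, so A_x = 0.

A_x = 0, A_y = 1623 lb, B_y = 636.1 lb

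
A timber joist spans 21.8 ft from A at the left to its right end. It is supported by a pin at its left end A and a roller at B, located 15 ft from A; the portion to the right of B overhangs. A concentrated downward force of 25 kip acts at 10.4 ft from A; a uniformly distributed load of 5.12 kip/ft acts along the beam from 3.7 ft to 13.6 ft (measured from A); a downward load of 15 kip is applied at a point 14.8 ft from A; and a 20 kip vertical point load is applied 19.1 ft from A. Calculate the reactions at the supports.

A_x = 0, A_y = 23.86 kip, B_y = 86.83 kip

Resultant of the distributed load: 5.12 × 9.9 = 50.688 kip at 8.65 ft from A.
Taking moments about A: B_y·15 − 25·10.4 − (5.12·9.9)·8.65 − 15·14.8 − 20·19.1 = 0 → B_y = 1302.4512/15 = 86.8301 ≈ 86.83 kip.
ΣF_y = 0: A_y + 86.8301 − 25 − 5.12·9.9 − 15 − 20 = 0 → A_y = 23.86 kip.
ΣF_x = 0: no horizontal applied forces, so A_x = 0.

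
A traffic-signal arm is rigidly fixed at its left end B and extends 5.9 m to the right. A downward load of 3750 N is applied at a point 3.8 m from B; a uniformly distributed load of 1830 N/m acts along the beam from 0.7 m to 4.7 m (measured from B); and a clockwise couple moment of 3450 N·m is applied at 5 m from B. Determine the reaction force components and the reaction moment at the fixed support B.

B_x = 0, B_y = 11070 N, M_B = 37460 N·m

Resultant of the distributed load: 1830 × 4 = 7320 N at 2.7 m from B.
ΣF_x = 0: B_x = 0.
ΣF_y = 0: B_y − 3750 − 1830·4 = 0 → B_y = 11070 N.
ΣM about B: M_B − 3750·3.8 − (1830·4)·2.7 − 3450 = 0 → M_B = 37460 N·m.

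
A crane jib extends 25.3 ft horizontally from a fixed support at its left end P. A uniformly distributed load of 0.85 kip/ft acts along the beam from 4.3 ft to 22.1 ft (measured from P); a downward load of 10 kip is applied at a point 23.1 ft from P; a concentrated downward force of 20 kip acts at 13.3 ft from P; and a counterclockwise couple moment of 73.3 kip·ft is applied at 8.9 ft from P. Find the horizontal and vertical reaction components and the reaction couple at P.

Resultant of the distributed load: 0.85 × 17.8 = 15.13 kip at 13.2 ft from P.
ΣF_x = 0: P_x = 0.
ΣF_y = 0: P_y − 0.85·17.8 − 10 − 20 = 0 → P_y = 45.13 kip.
ΣM about P: M_P − (0.85·17.8)·13.2 − 10·23.1 − 20·13.3 + 73.3 = 0 → M_P = 623.4 kip·ft.

P_x = 0, P_y = 45.13 kip, M_P = 623.4 kip·ft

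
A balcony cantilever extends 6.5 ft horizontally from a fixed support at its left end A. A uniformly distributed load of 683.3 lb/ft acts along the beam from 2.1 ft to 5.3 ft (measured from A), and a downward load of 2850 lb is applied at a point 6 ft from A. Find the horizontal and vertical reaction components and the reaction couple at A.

A_x = 0, A_y = 5037 lb, M_A = 25190 lb·ft

Resultant of the distributed load: 683.3 × 3.2 = 2186.56 lb at 3.7 ft from A.
ΣF_x = 0: A_x = 0.
ΣF_y = 0: A_y − 683.3·3.2 − 2850 = 0 → A_y = 5037 lb.
ΣM about A: M_A − (683.3·3.2)·3.7 − 2850·6 = 0 → M_A = 25190 lb·ft.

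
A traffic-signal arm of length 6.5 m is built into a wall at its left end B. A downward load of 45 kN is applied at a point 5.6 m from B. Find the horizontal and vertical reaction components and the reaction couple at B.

B_x = 0, B_y = 45.00 kN, M_B = 252.0 kN·m

ΣF_x = 0: B_x = 0.
ΣF_y = 0: B_y − 45 = 0 → B_y = 45.00 kN.
ΣM about B: M_B − 45·5.6 = 0 → M_B = 252.0 kN·m.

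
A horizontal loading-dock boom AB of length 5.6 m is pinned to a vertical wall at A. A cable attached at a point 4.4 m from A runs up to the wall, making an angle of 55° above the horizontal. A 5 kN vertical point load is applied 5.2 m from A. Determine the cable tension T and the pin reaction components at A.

T = 7.214 kN, A_x = 4.138 kN, A_y = -0.9091 kN

ΣM about A: T·sin55°·4.4 − 5·5.2 = 0 → T = 26/(4.4·0.819152) = 7.21367 ≈ 7.214 kN.
ΣF_x = 0: A_x − T·cos55° = 0 → A_x = 7.21367 × 0.573576 = 4.138 kN.
ΣF_y = 0: A_y + T·sin55° − 5 = 0 → A_y = 5 − 7.21367 × 0.819152 = -0.9091 kN.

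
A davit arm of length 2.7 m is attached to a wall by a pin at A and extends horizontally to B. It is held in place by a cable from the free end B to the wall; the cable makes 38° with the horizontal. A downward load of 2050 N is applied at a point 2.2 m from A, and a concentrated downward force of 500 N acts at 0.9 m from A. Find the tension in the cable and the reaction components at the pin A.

ΣM about A: T·sin38°·2.7 − 2050·2.2 − 500·0.9 = 0 → T = 4960/(2.7·0.615661) = 2983.85 ≈ 2984 N.
ΣF_x = 0: A_x − T·cos38° = 0 → A_x = 2983.85 × 0.788011 = 2351 N.
ΣF_y = 0: A_y + T·sin38° − 2050 − 500 = 0 → A_y = 2550 − 2983.85 × 0.615661 = 713.0 N.

T = 2984 N, A_x = 2351 N, A_y = 713.0 N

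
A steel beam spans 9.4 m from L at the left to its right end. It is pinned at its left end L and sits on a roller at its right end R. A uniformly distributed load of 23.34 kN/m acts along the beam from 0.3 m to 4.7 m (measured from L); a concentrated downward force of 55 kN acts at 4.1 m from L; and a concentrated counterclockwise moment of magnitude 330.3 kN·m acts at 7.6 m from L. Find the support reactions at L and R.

Resultant of the distributed load: 23.34 × 4.4 = 102.696 kN at 2.5 m from L.
Taking moments about L: R_y·9.4 − (23.34·4.4)·2.5 − 55·4.1 + 330.3 = 0 → R_y = 151.94/9.4 = 16.1638 ≈ 16.16 kN.
ΣF_y = 0: L_y + 16.1638 − 23.34·4.4 − 55 = 0 → L_y = 141.5 kN.
ΣF_x = 0: no horizontal applied forces, so L_x = 0.

L_x = 0, L_y = 141.5 kN, R_y = 16.16 kN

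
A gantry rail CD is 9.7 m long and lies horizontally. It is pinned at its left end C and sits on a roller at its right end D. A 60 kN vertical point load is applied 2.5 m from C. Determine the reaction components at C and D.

C_x = 0, C_y = 44.54 kN, D_y = 15.46 kN

ΣM about C: D_y·9.7 − 60·2.5 = 0 → D_y = 150/9.7 = 15.4639 ≈ 15.46 kN.
ΣF_y = 0: C_y + 15.4639 − 60 = 0 → C_y = 44.54 kN.
ΣF_x = 0: no horizontal applied forces, so C_x = 0.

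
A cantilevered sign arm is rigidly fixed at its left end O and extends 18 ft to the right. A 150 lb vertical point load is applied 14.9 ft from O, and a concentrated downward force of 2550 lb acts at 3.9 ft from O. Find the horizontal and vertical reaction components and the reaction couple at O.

ΣF_x = 0: O_x = 0.
ΣF_y = 0: O_y − 150 − 2550 = 0 → O_y = 2700 lb.
ΣM about O: M_O − 150·14.9 − 2550·3.9 = 0 → M_O = 12180 lb·ft.

O_x = 0, O_y = 2700 lb, M_O = 12180 lb·ft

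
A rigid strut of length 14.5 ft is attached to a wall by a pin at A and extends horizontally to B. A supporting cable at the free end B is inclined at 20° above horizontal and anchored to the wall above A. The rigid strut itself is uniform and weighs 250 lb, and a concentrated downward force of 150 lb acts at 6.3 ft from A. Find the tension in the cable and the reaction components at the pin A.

T = 556.0 lb, A_x = 522.5 lb, A_y = 209.8 lb

ΣM about A: T·sin20°·14.5 − 250·7.25 − 150·6.3 = 0 → T = 2757.5/(14.5·0.34202) = 556.027 ≈ 556.0 lb.
ΣF_x = 0: A_x − T·cos20° = 0 → A_x = 556.027 × 0.939693 = 522.5 lb.
ΣF_y = 0: A_y + T·sin20° − 250 − 150 = 0 → A_y = 400 − 556.027 × 0.34202 = 209.8 lb.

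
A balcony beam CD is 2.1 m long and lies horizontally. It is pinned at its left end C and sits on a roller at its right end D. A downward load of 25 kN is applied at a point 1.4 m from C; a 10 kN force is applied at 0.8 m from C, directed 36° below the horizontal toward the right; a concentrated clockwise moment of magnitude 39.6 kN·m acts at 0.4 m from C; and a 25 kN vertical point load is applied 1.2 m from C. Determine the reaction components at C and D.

C_x = -8.090 kN, C_y = 3.829 kN, D_y = 52.05 kN

ΣM about C: D_y·2.1 − 25·1.4 − 10·sin36°·0.8 − 39.6 − 25·1.2 = 0 → D_y = 109.302/2.1 = 52.0486 ≈ 52.05 kN.
ΣF_y = 0: C_y + 52.0486 − 25 − 10·sin36° − 25 = 0 → C_y = 3.829 kN.
ΣF_x = 0: C_x + 10·cos36° = 0 → C_x = -8.090 kN.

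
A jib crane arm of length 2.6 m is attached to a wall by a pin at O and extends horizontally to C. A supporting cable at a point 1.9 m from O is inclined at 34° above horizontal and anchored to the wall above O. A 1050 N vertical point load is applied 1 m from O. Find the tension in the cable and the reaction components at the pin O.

T = 988.3 N, O_x = 819.3 N, O_y = 497.4 N

ΣM about O: T·sin34°·1.9 − 1050·1 = 0 → T = 1050/(1.9·0.559193) = 988.266 ≈ 988.3 N.
ΣF_x = 0: O_x − T·cos34° = 0 → O_x = 988.266 × 0.829038 = 819.3 N.
ΣF_y = 0: O_y + T·sin34° − 1050 = 0 → O_y = 1050 − 988.266 × 0.559193 = 497.4 N.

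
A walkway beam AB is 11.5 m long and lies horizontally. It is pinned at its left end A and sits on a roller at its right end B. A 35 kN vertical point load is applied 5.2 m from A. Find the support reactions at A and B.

ΣM about A: B_y·11.5 − 35·5.2 = 0 → B_y = 182/11.5 = 15.8261 ≈ 15.83 kN.
ΣF_y = 0: A_y + 15.8261 − 35 = 0 → A_y = 19.17 kN.
ΣF_x = 0: no horizontal applied forces, so A_x = 0.

A_x = 0, A_y = 19.17 kN, B_y = 15.83 kN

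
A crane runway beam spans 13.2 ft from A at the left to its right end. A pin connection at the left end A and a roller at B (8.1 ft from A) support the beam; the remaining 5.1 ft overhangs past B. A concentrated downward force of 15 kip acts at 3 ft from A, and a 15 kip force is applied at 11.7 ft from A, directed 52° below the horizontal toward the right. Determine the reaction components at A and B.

A_x = -9.235 kip, A_y = 4.191 kip, B_y = 22.63 kip

ΣM about A: B_y·8.1 − 15·3 − 15·sin52°·11.7 = 0 → B_y = 183.296/8.1 = 22.6291 ≈ 22.63 kip.
ΣF_y = 0: A_y + 22.6291 − 15 − 15·sin52° = 0 → A_y = 4.191 kip.
ΣF_x = 0: A_x + 15·cos52° = 0 → A_x = -9.235 kip.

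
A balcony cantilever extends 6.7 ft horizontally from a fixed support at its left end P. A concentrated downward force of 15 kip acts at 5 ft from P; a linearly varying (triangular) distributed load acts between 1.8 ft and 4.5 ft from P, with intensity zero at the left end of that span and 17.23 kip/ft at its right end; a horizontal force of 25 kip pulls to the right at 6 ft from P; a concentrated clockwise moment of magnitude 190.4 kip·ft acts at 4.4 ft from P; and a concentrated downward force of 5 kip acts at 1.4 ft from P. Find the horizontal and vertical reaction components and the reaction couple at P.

P_x = -25.00 kip, P_y = 43.26 kip, M_P = 356.1 kip·ft

Resultant of the triangular load: ½ × 17.23 × 2.7 = 23.2605 kip, acting at 3.6 ft from P (one-third of the span from the peak).
ΣF_x = 0: P_x + 25 = 0 → P_x = -25.00 kip.
ΣF_y = 0: P_y − 15 − ½·17.23·2.7 − 5 = 0 → P_y = 43.26 kip.
ΣM about P: M_P − 15·5 − (½·17.23·2.7)·3.6 − 190.4 − 5·1.4 = 0 → M_P = 356.1 kip·ft.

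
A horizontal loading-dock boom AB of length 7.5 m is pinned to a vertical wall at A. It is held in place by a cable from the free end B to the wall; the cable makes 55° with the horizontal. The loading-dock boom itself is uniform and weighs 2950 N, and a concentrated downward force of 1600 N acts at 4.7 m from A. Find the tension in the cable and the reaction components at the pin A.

T = 3025 N, A_x = 1735 N, A_y = 2072 N

ΣM about A: T·sin55°·7.5 − 2950·3.75 − 1600·4.7 = 0 → T = 18582.5/(7.5·0.819152) = 3024.67 ≈ 3025 N.
ΣF_x = 0: A_x − T·cos55° = 0 → A_x = 3024.67 × 0.573576 = 1735 N.
ΣF_y = 0: A_y + T·sin55° − 2950 − 1600 = 0 → A_y = 4550 − 3024.67 × 0.819152 = 2072 N.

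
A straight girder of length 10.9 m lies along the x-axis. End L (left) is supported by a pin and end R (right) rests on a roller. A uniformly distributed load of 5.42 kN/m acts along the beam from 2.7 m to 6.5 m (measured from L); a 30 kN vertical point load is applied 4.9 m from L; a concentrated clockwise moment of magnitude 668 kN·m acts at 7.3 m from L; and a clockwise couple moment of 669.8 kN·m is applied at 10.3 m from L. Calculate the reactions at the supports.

L_x = 0, L_y = -94.32 kN, R_y = 144.9 kN

Resultant of the distributed load: 5.42 × 3.8 = 20.596 kN at 4.6 m from L.
Taking moments about L: R_y·10.9 − (5.42·3.8)·4.6 − 30·4.9 − 668 − 669.8 = 0 → R_y = 1579.5416/10.9 = 144.912 ≈ 144.9 kN.
ΣF_y = 0: L_y + 144.912 − 5.42·3.8 − 30 = 0 → L_y = -94.32 kN.
ΣF_x = 0: no horizontal applied forces, so L_x = 0.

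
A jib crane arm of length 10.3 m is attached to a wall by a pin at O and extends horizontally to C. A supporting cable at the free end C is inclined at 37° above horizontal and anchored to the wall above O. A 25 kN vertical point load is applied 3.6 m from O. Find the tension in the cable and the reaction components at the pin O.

ΣM about O: T·sin37°·10.3 − 25·3.6 = 0 → T = 90/(10.3·0.601815) = 14.5192 ≈ 14.52 kN.
ΣF_x = 0: O_x − T·cos37° = 0 → O_x = 14.5192 × 0.798636 = 11.60 kN.
ΣF_y = 0: O_y + T·sin37° − 25 = 0 → O_y = 25 − 14.5192 × 0.601815 = 16.26 kN.

T = 14.52 kN, O_x = 11.60 kN, O_y = 16.26 kN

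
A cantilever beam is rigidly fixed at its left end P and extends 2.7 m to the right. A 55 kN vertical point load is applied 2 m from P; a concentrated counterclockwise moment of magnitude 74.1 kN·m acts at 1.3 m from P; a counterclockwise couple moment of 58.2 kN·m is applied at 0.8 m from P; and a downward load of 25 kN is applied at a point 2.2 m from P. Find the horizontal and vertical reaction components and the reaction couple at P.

ΣF_x = 0: P_x = 0.
ΣF_y = 0: P_y − 55 − 25 = 0 → P_y = 80.00 kN.
ΣM about P: M_P − 55·2 + 74.1 + 58.2 − 25·2.2 = 0 → M_P = 32.70 kN·m.

P_x = 0, P_y = 80.00 kN, M_P = 32.70 kN·m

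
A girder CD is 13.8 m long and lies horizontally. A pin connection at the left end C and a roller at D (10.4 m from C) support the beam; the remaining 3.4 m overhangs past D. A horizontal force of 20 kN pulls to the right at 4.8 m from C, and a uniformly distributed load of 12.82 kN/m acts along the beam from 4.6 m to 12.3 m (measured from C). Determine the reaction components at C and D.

Resultant of the distributed load: 12.82 × 7.7 = 98.714 kN at 8.45 m from C.
Taking moments about C: D_y·10.4 − (12.82·7.7)·8.45 = 0 → D_y = 834.1333/10.4 = 80.2051 ≈ 80.21 kN.
ΣF_y = 0: C_y + 80.2051 − 12.82·7.7 = 0 → C_y = 18.51 kN.
ΣF_x = 0: C_x + 20 = 0 → C_x = -20.00 kN.

C_x = -20.00 kN, C_y = 18.51 kN, D_y = 80.21 kN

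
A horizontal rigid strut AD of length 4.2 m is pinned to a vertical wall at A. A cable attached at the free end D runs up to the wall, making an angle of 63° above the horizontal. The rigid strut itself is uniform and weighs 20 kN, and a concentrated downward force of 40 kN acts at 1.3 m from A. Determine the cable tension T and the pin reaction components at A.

T = 25.12 kN, A_x = 11.40 kN, A_y = 37.62 kN

ΣM about A: T·sin63°·4.2 − 20·2.1 − 40·1.3 = 0 → T = 94/(4.2·0.891007) = 25.1187 ≈ 25.12 kN.
ΣF_x = 0: A_x − T·cos63° = 0 → A_x = 25.1187 × 0.45399 = 11.40 kN.
ΣF_y = 0: A_y + T·sin63° − 20 − 40 = 0 → A_y = 60 − 25.1187 × 0.891007 = 37.62 kN.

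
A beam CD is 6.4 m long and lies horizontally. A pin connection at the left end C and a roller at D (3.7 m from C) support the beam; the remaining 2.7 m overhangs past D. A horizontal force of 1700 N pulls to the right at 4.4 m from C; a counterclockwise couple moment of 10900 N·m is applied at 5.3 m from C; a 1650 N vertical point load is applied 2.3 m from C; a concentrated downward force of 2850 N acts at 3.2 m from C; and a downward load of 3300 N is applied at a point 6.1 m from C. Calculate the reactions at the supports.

ΣM about C: D_y·3.7 + 10900 − 1650·2.3 − 2850·3.2 − 3300·6.1 = 0 → D_y = 22145/3.7 = 5985.14 ≈ 5985 N.
ΣF_y = 0: C_y + 5985.14 − 1650 − 2850 − 3300 = 0 → C_y = 1815 N.
ΣF_x = 0: C_x + 1700 = 0 → C_x = -1700 N.

C_x = -1700 N, C_y = 1815 N, D_y = 5985 N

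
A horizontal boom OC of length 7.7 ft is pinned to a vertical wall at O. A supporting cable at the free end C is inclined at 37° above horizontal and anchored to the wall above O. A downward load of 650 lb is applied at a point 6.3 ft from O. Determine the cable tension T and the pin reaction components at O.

ΣM about O: T·sin37°·7.7 − 650·6.3 = 0 → T = 4095/(7.7·0.601815) = 883.69 ≈ 883.7 lb.
ΣF_x = 0: O_x − T·cos37° = 0 → O_x = 883.69 × 0.798636 = 705.7 lb.
ΣF_y = 0: O_y + T·sin37° − 650 = 0 → O_y = 650 − 883.69 × 0.601815 = 118.2 lb.

T = 883.7 lb, O_x = 705.7 lb, O_y = 118.2 lb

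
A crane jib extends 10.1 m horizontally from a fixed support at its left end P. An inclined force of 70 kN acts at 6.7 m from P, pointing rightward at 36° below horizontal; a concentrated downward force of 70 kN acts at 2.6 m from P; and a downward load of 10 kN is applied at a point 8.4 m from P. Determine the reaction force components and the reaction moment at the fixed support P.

P_x = -56.63 kN, P_y = 121.1 kN, M_P = 541.7 kN·m

ΣF_x = 0: P_x + 70·cos36° = 0 → P_x = -56.63 kN.
ΣF_y = 0: P_y − 70·sin36° − 70 − 10 = 0 → P_y = 121.1 kN.
ΣM about P: M_P − 70·sin36°·6.7 − 70·2.6 − 10·8.4 = 0 → M_P = 541.7 kN·m.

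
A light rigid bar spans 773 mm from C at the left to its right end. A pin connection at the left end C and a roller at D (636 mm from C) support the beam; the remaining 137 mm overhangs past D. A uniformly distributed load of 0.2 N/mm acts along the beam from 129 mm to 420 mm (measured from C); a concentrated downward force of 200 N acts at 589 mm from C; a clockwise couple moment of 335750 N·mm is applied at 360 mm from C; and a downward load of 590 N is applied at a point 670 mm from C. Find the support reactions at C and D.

Resultant of the distributed load: 0.2 × 291 = 58.2 N at 274.5 mm from C.
Moments about C: D_y·636 − (0.2·291)·274.5 − 200·589 − 335750 − 590·670 = 0 → D_y = 864825.9/636 = 1359.79 ≈ 1360 N.
ΣF_y = 0: C_y + 1359.79 − 0.2·291 − 200 − 590 = 0 → C_y = -511.6 N.
ΣF_x = 0: no horizontal applied forces, so C_x = 0.

C_x = 0, C_y = -511.6 N, D_y = 1360 N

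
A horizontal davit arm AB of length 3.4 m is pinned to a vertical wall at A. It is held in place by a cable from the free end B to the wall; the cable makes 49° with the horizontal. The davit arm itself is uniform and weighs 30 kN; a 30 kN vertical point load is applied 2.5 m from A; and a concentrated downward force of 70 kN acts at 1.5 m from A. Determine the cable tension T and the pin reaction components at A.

T = 90.02 kN, A_x = 59.06 kN, A_y = 62.06 kN

ΣM about A: T·sin49°·3.4 − 30·1.7 − 30·2.5 − 70·1.5 = 0 → T = 231/(3.4·0.75471) = 90.0229 ≈ 90.02 kN.
ΣF_x = 0: A_x − T·cos49° = 0 → A_x = 90.0229 × 0.656059 = 59.06 kN.
ΣF_y = 0: A_y + T·sin49° − 30 − 30 − 70 = 0 → A_y = 130 − 90.0229 × 0.75471 = 62.06 kN.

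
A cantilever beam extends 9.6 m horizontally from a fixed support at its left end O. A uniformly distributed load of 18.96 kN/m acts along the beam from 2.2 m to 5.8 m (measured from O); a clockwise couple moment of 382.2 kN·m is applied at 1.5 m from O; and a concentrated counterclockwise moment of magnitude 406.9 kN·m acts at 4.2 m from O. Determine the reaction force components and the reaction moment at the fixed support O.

O_x = 0, O_y = 68.26 kN, M_O = 248.3 kN·m

Resultant of the distributed load: 18.96 × 3.6 = 68.256 kN at 4 m from O.
ΣF_x = 0: O_x = 0.
ΣF_y = 0: O_y − 18.96·3.6 = 0 → O_y = 68.26 kN.
ΣM about O: M_O − (18.96·3.6)·4 − 382.2 + 406.9 = 0 → M_O = 248.3 kN·m.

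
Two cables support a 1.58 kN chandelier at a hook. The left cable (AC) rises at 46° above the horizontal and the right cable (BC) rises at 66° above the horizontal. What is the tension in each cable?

T_AC = 0.6931 kN, T_BC = 1.184 kN

ΣF_x = 0: −T_AC·cos46° + T_BC·cos66° = 0 → T_BC = 1.70788·T_AC.
ΣF_y = 0: T_AC·sin46° + T_BC·sin66° = 1.58.
Substitute: T_AC·(0.71934 + 1.70788·0.913545) = 1.58 → T_AC = 0.693115 ≈ 0.6931 kN.
Then T_BC = 1.70788 × 0.693115 = 1.184 kN.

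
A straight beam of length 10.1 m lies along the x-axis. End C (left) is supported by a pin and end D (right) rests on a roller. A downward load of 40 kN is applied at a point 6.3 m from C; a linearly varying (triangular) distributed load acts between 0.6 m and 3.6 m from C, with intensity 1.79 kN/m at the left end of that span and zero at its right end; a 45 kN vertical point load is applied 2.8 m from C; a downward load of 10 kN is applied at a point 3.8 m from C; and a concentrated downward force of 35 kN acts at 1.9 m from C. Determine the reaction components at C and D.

Resultant of the triangular load: ½ × 1.79 × 3 = 2.685 kN, acting at 1.6 m from C (one-third of the span from the peak).
ΣM about C: D_y·10.1 − 40·6.3 − (½·1.79·3)·1.6 − 45·2.8 − 10·3.8 − 35·1.9 = 0 → D_y = 486.796/10.1 = 48.1976 ≈ 48.20 kN.
ΣF_y = 0: C_y + 48.1976 − 40 − ½·1.79·3 − 45 − 10 − 35 = 0 → C_y = 84.49 kN.
ΣF_x = 0: no horizontal applied forces, so C_x = 0.

C_x = 0, C_y = 84.49 kN, D_y = 48.20 kN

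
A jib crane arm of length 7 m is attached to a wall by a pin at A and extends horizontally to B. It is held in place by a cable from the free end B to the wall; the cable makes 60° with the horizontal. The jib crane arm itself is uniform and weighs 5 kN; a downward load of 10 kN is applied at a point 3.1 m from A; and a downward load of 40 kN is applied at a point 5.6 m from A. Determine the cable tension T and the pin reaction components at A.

ΣM about A: T·sin60°·7 − 5·3.5 − 10·3.1 − 40·5.6 = 0 → T = 272.5/(7·0.866025) = 44.9509 ≈ 44.95 kN.
ΣF_x = 0: A_x − T·cos60° = 0 → A_x = 44.9509 × 0.5 = 22.48 kN.
ΣF_y = 0: A_y + T·sin60° − 5 − 10 − 40 = 0 → A_y = 55 − 44.9509 × 0.866025 = 16.07 kN.

T = 44.95 kN, A_x = 22.48 kN, A_y = 16.07 kN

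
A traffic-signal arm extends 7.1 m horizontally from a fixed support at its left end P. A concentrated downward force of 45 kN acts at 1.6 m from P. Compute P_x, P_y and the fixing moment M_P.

P_x = 0, P_y = 45.00 kN, M_P = 72.00 kN·m

ΣF_x = 0: P_x = 0.
ΣF_y = 0: P_y − 45 = 0 → P_y = 45.00 kN.
ΣM about P: M_P − 45·1.6 = 0 → M_P = 72.00 kN·m.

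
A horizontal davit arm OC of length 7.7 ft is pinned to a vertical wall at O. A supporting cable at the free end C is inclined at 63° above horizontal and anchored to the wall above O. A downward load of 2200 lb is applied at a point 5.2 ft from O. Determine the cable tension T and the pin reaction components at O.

T = 1667 lb, O_x = 757.0 lb, O_y = 714.3 lb

ΣM about O: T·sin63°·7.7 − 2200·5.2 = 0 → T = 11440/(7.7·0.891007) = 1667.46 ≈ 1667 lb.
ΣF_x = 0: O_x − T·cos63° = 0 → O_x = 1667.46 × 0.45399 = 757.0 lb.
ΣF_y = 0: O_y + T·sin63° − 2200 = 0 → O_y = 2200 − 1667.46 × 0.891007 = 714.3 lb.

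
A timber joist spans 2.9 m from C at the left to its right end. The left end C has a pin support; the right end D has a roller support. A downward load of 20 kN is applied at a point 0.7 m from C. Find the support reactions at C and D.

ΣM about C: D_y·2.9 − 20·0.7 = 0 → D_y = 14/2.9 = 4.82759 ≈ 4.828 kN.
ΣF_y = 0: C_y + 4.82759 − 20 = 0 → C_y = 15.17 kN.
ΣF_x = 0: no horizontal applied forces, so C_x = 0.

C_x = 0, C_y = 15.17 kN, D_y = 4.828 kN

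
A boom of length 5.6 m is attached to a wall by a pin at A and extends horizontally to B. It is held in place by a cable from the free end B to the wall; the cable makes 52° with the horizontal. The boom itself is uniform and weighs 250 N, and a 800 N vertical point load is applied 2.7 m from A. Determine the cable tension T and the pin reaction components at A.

T = 648.1 N, A_x = 399.0 N, A_y = 539.3 N

ΣM about A: T·sin52°·5.6 − 250·2.8 − 800·2.7 = 0 → T = 2860/(5.6·0.788011) = 648.106 ≈ 648.1 N.
ΣF_x = 0: A_x − T·cos52° = 0 → A_x = 648.106 × 0.615661 = 399.0 N.
ΣF_y = 0: A_y + T·sin52° − 250 − 800 = 0 → A_y = 1050 − 648.106 × 0.788011 = 539.3 N.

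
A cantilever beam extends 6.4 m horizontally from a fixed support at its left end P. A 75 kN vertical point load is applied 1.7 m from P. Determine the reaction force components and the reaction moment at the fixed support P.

ΣF_x = 0: P_x = 0.
ΣF_y = 0: P_y − 75 = 0 → P_y = 75.00 kN.
ΣM about P: M_P − 75·1.7 = 0 → M_P = 127.5 kN·m.

P_x = 0, P_y = 75.00 kN, M_P = 127.5 kN·m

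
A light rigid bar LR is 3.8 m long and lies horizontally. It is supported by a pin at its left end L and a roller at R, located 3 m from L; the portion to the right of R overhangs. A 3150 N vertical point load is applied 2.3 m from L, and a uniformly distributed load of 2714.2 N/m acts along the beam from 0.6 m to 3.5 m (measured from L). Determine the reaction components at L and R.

Resultant of the distributed load: 2714.2 × 2.9 = 7871.18 N at 2.05 m from L.
Moments about L: R_y·3 − 3150·2.3 − (2714.2·2.9)·2.05 = 0 → R_y = 23380.919/3 = 7793.64 ≈ 7794 N.
ΣF_y = 0: L_y + 7793.64 − 3150 − 2714.2·2.9 = 0 → L_y = 3228 N.
ΣF_x = 0: no horizontal applied forces, so L_x = 0.

L_x = 0, L_y = 3228 N, R_y = 7794 N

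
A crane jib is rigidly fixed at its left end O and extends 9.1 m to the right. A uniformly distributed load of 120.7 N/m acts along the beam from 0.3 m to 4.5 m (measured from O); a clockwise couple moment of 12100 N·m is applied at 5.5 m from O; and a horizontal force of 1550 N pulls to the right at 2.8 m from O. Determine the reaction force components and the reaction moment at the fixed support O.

O_x = -1550 N, O_y = 506.9 N, M_O = 13320 N·m

Resultant of the distributed load: 120.7 × 4.2 = 506.94 N at 2.4 m from O.
ΣF_x = 0: O_x + 1550 = 0 → O_x = -1550 N.
ΣF_y = 0: O_y − 120.7·4.2 = 0 → O_y = 506.9 N.
ΣM about O: M_O − (120.7·4.2)·2.4 − 12100 = 0 → M_O = 13320 N·m.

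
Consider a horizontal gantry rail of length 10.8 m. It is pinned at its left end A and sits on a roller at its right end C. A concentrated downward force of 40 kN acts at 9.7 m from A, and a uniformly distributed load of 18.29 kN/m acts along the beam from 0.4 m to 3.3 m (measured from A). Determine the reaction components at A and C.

A_x = 0, A_y = 48.03 kN, C_y = 45.01 kN

Resultant of the distributed load: 18.29 × 2.9 = 53.041 kN at 1.85 m from A.
Moments about A: C_y·10.8 − 40·9.7 − (18.29·2.9)·1.85 = 0 → C_y = 486.12585/10.8 = 45.0117 ≈ 45.01 kN.
ΣF_y = 0: A_y + 45.0117 − 40 − 18.29·2.9 = 0 → A_y = 48.03 kN.
ΣF_x = 0: no horizontal applied forces, so A_x = 0.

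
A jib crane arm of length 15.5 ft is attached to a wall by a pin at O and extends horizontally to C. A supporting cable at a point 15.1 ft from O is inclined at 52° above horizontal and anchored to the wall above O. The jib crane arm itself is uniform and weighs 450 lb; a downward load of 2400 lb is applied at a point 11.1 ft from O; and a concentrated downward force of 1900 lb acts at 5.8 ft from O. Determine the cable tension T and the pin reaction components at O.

T = 3458 lb, O_x = 2129 lb, O_y = 2025 lb

ΣM about O: T·sin52°·15.1 − 450·7.75 − 2400·11.1 − 1900·5.8 = 0 → T = 41147.5/(15.1·0.788011) = 3458.07 ≈ 3458 lb.
ΣF_x = 0: O_x − T·cos52° = 0 → O_x = 3458.07 × 0.615661 = 2129 lb.
ΣF_y = 0: O_y + T·sin52° − 450 − 2400 − 1900 = 0 → O_y = 4750 − 3458.07 × 0.788011 = 2025 lb.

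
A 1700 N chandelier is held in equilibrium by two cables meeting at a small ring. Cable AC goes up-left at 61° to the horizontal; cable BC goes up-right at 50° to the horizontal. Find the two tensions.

ΣF_x = 0: −T_AC·cos61° + T_BC·cos50° = 0 → T_BC = 0.75423·T_AC.
ΣF_y = 0: T_AC·sin61° + T_BC·sin50° = 1700.
Substitute: T_AC·(0.87462 + 0.75423·0.766044) = 1700 → T_AC = 1170.48 ≈ 1170 N.
Then T_BC = 0.75423 × 1170.48 = 882.8 N.

T_AC = 1170 N, T_BC = 882.8 N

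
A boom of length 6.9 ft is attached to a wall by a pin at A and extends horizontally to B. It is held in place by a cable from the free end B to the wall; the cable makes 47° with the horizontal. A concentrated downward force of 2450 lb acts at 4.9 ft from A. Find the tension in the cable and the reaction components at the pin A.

T = 2379 lb, A_x = 1622 lb, A_y = 710.1 lb

ΣM about A: T·sin47°·6.9 − 2450·4.9 = 0 → T = 12005/(6.9·0.731354) = 2378.95 ≈ 2379 lb.
ΣF_x = 0: A_x − T·cos47° = 0 → A_x = 2378.95 × 0.681998 = 1622 lb.
ΣF_y = 0: A_y + T·sin47° − 2450 = 0 → A_y = 2450 − 2378.95 × 0.731354 = 710.1 lb.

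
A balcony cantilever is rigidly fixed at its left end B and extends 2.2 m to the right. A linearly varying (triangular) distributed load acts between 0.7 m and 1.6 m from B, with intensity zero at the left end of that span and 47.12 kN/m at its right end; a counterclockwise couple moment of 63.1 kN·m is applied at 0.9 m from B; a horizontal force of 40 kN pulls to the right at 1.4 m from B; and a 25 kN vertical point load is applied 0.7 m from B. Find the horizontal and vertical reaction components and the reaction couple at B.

Resultant of the triangular load: ½ × 47.12 × 0.9 = 21.204 kN, acting at 1.3 m from B (one-third of the span from the peak).
ΣF_x = 0: B_x + 40 = 0 → B_x = -40.00 kN.
ΣF_y = 0: B_y − ½·47.12·0.9 − 25 = 0 → B_y = 46.20 kN.
ΣM about B: M_B − (½·47.12·0.9)·1.3 + 63.1 − 25·0.7 = 0 → M_B = -18.03 kN·m.

B_x = -40.00 kN, B_y = 46.20 kN, M_B = -18.03 kN·m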